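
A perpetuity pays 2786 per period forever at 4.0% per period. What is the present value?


PV = PMT / i
= 2786 / 0.04
= 69650.0


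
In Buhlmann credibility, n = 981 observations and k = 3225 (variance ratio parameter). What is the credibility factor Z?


Z = n / (n + k)
= 981 / (981 + 3225)
= 981 / 4206
= 0.2332


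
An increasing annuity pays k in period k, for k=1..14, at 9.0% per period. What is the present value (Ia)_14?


(Ia)_n = sum_{k=1}^{n} k * v^k, v = 1/(1+i)
v = 0.917431
Sum computed term by term:
(Ia)_14 = 47.7495


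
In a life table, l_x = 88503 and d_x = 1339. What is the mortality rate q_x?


q_x = d_x / l_x
= 1339 / 88503
= 0.0151


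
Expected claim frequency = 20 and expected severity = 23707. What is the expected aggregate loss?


E[S] = E[N] * E[X]
= 20 * 23707
= 474140


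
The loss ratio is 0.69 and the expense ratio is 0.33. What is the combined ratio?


Combined ratio = loss ratio + expense ratio
= 0.69 + 0.33
= 1.02


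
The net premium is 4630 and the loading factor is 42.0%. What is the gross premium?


Gross = net * (1 + loading)
= 4630 * (1 + 0.42)
= 4630 * 1.42
= 6574.6


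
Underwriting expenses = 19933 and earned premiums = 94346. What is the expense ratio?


Expense ratio = expenses / premiums
= 19933 / 94346
= 0.2113


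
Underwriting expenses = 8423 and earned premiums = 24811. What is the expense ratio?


Expense ratio = expenses / premiums
= 8423 / 24811
= 0.3395


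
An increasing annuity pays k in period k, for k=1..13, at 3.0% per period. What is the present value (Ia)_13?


(Ia)_n = sum_{k=1}^{n} k * v^k, v = 1/(1+i)
v = 0.970874
Sum computed term by term:
(Ia)_13 = 70.0546


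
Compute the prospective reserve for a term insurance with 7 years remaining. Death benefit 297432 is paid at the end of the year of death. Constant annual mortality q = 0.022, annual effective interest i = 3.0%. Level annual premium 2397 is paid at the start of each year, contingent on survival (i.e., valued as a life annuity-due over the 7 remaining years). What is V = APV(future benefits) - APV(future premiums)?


v = 1/(1+i) = 0.970874
APV(future benefits) per unit = sum_{k=0}^{6} k_p_x * q * v^(k+1) = 0.128682
APV(future benefits) = 297432 * 0.128682 = 38274.0576
Life annuity-due factor ä_{x:7} = sum_{k=0}^{6} k_p_x * v^k = 6.024644
APV(future premiums) = 2397 * 6.024644 = 14441.0707
V = 38274.0576 - 14441.0707
= 23832.987


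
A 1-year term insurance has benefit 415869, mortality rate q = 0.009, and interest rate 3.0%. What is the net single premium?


NSP = benefit * q * v
v = 1/(1+i) = 0.970874
NSP = 415869 * 0.009 * 0.970874
= 3633.8068


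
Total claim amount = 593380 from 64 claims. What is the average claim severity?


severity = total / number
= 593380 / 64
= 9271.5625


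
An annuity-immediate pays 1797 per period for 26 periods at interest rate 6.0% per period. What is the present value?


PV = PMT * (1 - (1+i)^(-n)) / i
= 1797 * (1 - (1+0.06)^(-26)) / 0.06
= 1797 * (1 - 0.21981) / 0.06
= 1797 * 13.003166
= 23366.6896


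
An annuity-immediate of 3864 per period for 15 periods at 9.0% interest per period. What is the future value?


FV = PMT * ((1+i)^n - 1) / i
= 3864 * ((1.09)^15 - 1) / 0.09
= 3864 * (3.642482 - 1) / 0.09
= 113450.5803


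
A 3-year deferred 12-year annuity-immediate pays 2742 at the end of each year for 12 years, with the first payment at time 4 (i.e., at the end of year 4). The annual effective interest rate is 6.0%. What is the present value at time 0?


PV at time 3 of the 12-year annuity-immediate:
a_n = 2742 * (1-(1+0.06)^(-12))/0.06 = 22988.5001
Discount back 3 years to time 0:
PV = 22988.5001 * (1+0.06)^(-3)
= 22988.5001 * 0.839619
= 19301.588


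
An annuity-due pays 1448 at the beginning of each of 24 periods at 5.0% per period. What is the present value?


PV_due = PMT * (1-(1+i)^(-n))/i * (1+i)
PV_immediate = 19980.4333
PV_due = 19980.4333 * 1.05
= 20979.455


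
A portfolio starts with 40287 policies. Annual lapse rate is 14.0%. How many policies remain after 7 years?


remaining = initial * (1 - lapse)^years
= 40287 * (1 - 0.14)^7
= 40287 * 0.347928
= 14016.9682


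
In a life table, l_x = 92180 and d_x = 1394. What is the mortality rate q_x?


q_x = d_x / l_x
= 1394 / 92180
= 0.0151


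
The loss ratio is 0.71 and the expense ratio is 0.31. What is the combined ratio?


Combined ratio = loss ratio + expense ratio
= 0.71 + 0.31
= 1.02


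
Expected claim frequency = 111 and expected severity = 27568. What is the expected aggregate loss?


E[S] = E[N] * E[X]
= 111 * 27568
= 3.0600e+06


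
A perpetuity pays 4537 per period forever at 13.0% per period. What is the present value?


PV = PMT / i
= 4537 / 0.13
= 34900.0


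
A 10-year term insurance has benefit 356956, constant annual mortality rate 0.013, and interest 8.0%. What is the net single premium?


NSP = benefit * sum_{k=0}^{n-1} k_p_x * q * v^(k+1)
With constant q=0.013, v=0.925926
Sum = 0.082979
NSP = 356956 * 0.082979
= 29619.825


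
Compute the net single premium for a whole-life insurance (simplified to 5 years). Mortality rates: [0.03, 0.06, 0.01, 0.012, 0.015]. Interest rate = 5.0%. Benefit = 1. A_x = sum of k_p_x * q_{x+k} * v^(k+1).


v = 0.952381
Year 0: k_p_x=1.0, q=0.03, term=0.028571
Year 1: k_p_x=0.97, q=0.06, term=0.052789
Year 2: k_p_x=0.9118, q=0.01, term=0.007876
Year 3: k_p_x=0.902682, q=0.012, term=0.008912
Year 4: k_p_x=0.89185, q=0.015, term=0.010482
A_x = 0.1086


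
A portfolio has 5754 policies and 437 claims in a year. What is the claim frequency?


frequency = claims / policies
= 437 / 5754
= 0.0759


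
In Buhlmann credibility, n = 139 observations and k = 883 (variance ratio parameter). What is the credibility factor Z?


Z = n / (n + k)
= 139 / (139 + 883)
= 139 / 1022
= 0.136


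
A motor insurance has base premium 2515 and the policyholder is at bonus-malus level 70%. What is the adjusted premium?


adjusted = base * BM_level / 100
= 2515 * 70 / 100
= 2515 * 0.7
= 1760.5


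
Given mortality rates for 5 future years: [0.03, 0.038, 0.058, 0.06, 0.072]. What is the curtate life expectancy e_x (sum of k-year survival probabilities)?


e_x = sum_{k=1}^{n} k_p_x
k_p_x values:
  1_p_x = 0.97
  2_p_x = 0.93314
  3_p_x = 0.879018
  4_p_x = 0.826277
  5_p_x = 0.766785
e_x = 4.3752


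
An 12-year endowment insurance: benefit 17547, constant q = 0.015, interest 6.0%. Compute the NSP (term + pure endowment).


Term component = 2054.6202
Pure endowment = 12_p_x * v^12 * benefit = 0.834132 * 0.496969 * 17547 = 7273.8989
NSP = 9328.5191


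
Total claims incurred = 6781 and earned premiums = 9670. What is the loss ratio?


Loss ratio = claims / premiums
= 6781 / 9670
= 0.7012


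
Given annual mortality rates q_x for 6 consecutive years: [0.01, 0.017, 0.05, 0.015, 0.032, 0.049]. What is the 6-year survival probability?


p_k = 1 - q_k for each year
Survival = product of (1 - q_k)
= 0.99 * 0.983 * 0.95 * 0.985 * 0.968 * 0.951
= 0.8383


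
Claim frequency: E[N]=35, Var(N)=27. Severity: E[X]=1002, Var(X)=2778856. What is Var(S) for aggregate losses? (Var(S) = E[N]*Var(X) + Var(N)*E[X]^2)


Var(S) = E[N]*Var(X) + Var(N)*E[X]^2
= 35*2778856 + 27*1002^2
= 97259960 + 27108108
= 1.2437e+08


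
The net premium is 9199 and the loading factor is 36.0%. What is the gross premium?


Gross = net * (1 + loading)
= 9199 * (1 + 0.36)
= 9199 * 1.36
= 12510.64


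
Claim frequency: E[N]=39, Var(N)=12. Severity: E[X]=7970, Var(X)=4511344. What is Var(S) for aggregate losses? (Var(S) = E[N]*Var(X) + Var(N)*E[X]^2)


Var(S) = E[N]*Var(X) + Var(N)*E[X]^2
= 39*4511344 + 12*7970^2
= 175942416 + 762250800
= 9.3819e+08


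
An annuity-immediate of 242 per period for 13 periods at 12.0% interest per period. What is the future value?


FV = PMT * ((1+i)^n - 1) / i
= 242 * ((1.12)^13 - 1) / 0.12
= 242 * (4.363493 - 1) / 0.12
= 6783.0444


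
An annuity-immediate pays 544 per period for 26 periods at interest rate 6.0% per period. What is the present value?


PV = PMT * (1 - (1+i)^(-n)) / i
= 544 * (1 - (1+0.06)^(-26)) / 0.06
= 544 * (1 - 0.21981) / 0.06
= 544 * 13.003166
= 7073.7224


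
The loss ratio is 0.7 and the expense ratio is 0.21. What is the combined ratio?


Combined ratio = loss ratio + expense ratio
= 0.7 + 0.21
= 0.91


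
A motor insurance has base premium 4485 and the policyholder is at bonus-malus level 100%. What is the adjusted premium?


adjusted = base * BM_level / 100
= 4485 * 100 / 100
= 4485 * 1.0
= 4485.0


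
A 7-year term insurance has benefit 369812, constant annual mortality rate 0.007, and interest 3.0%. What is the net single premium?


NSP = benefit * sum_{k=0}^{n-1} k_p_x * q * v^(k+1)
With constant q=0.007, v=0.970874
Sum = 0.042742
NSP = 369812 * 0.042742
= 15806.5741


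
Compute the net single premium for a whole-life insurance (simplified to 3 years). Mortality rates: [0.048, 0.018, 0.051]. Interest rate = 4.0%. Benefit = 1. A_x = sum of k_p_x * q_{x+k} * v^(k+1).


v = 0.961538
Year 0: k_p_x=1.0, q=0.048, term=0.046154
Year 1: k_p_x=0.952, q=0.018, term=0.015843
Year 2: k_p_x=0.934864, q=0.051, term=0.042386
A_x = 0.1044


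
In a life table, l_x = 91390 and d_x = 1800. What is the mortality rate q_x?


q_x = d_x / l_x
= 1800 / 91390
= 0.0197


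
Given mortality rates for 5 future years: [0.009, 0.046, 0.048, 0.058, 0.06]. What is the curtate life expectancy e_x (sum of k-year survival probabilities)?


e_x = sum_{k=1}^{n} k_p_x
k_p_x values:
  1_p_x = 0.991
  2_p_x = 0.945414
  3_p_x = 0.900034
  4_p_x = 0.847832
  5_p_x = 0.796962
e_x = 4.4812


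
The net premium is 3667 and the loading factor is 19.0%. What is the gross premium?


Gross = net * (1 + loading)
= 3667 * (1 + 0.19)
= 3667 * 1.19
= 4363.73


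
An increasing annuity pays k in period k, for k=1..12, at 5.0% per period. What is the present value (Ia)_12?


(Ia)_n = sum_{k=1}^{n} k * v^k, v = 1/(1+i)
v = 0.952381
Sum computed term by term:
(Ia)_12 = 52.4873


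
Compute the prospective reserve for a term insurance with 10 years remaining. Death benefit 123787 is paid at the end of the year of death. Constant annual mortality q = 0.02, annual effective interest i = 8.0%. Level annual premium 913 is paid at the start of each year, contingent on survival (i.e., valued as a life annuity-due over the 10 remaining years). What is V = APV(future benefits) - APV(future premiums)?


v = 1/(1+i) = 0.925926
APV(future benefits) per unit = sum_{k=0}^{9} k_p_x * q * v^(k+1) = 0.124307
APV(future benefits) = 123787 * 0.124307 = 15387.645
Life annuity-due factor ä_{x:10} = sum_{k=0}^{9} k_p_x * v^k = 6.712602
APV(future premiums) = 913 * 6.712602 = 6128.6054
V = 15387.645 - 6128.6054
= 9259.0396


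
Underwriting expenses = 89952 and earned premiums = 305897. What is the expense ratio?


Expense ratio = expenses / premiums
= 89952 / 305897
= 0.2941


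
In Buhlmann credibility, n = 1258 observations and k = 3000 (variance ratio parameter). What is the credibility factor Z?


Z = n / (n + k)
= 1258 / (1258 + 3000)
= 1258 / 4258
= 0.2954


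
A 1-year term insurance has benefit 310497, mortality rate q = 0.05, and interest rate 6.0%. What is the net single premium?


NSP = benefit * q * v
v = 1/(1+i) = 0.943396
NSP = 310497 * 0.05 * 0.943396
= 14646.0849


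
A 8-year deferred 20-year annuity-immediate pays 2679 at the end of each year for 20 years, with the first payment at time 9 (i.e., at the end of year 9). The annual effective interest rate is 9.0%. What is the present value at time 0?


PV at time 8 of the 20-year annuity-immediate:
a_n = 2679 * (1-(1+0.09)^(-20))/0.09 = 24455.3738
Discount back 8 years to time 0:
PV = 24455.3738 * (1+0.09)^(-8)
= 24455.3738 * 0.501866
= 12273.3275


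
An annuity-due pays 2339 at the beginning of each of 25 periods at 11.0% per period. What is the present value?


PV_due = PMT * (1-(1+i)^(-n))/i * (1+i)
PV_immediate = 19698.4608
PV_due = 19698.4608 * 1.11
= 21865.2915


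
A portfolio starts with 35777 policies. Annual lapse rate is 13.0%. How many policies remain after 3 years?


remaining = initial * (1 - lapse)^years
= 35777 * (1 - 0.13)^3
= 35777 * 0.658503
= 23559.2618


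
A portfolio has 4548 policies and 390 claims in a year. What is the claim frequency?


frequency = claims / policies
= 390 / 4548
= 0.0858


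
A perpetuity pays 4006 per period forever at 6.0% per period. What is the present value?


PV = PMT / i
= 4006 / 0.06
= 66766.6667


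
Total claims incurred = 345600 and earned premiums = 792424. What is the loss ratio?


Loss ratio = claims / premiums
= 345600 / 792424
= 0.4361


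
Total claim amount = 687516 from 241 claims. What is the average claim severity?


severity = total / number
= 687516 / 241
= 2852.7635


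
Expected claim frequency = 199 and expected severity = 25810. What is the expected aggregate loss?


E[S] = E[N] * E[X]
= 199 * 25810
= 5.1362e+06


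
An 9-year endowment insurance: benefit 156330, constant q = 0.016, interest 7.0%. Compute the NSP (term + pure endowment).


Term component = 15402.1421
Pure endowment = 9_p_x * v^9 * benefit = 0.86488 * 0.543934 * 156330 = 73543.4865
NSP = 88945.6285


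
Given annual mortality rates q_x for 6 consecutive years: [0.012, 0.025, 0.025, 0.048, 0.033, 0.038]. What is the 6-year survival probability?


p_k = 1 - q_k for each year
Survival = product of (1 - q_k)
= 0.988 * 0.975 * 0.975 * 0.952 * 0.967 * 0.962
= 0.8318


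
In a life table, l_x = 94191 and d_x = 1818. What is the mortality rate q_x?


q_x = d_x / l_x
= 1818 / 94191
= 0.0193


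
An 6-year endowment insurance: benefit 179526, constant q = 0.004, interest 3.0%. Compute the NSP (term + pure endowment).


Term component = 3852.7428
Pure endowment = 6_p_x * v^6 * benefit = 0.976239 * 0.837484 * 179526 = 146777.6861
NSP = 150630.4289


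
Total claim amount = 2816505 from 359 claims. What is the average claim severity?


severity = total / number
= 2816505 / 359
= 7845.4178


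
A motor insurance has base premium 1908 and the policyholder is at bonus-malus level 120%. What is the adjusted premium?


adjusted = base * BM_level / 100
= 1908 * 120 / 100
= 1908 * 1.2
= 2289.6


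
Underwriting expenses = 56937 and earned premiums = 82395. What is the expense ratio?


Expense ratio = expenses / premiums
= 56937 / 82395
= 0.691


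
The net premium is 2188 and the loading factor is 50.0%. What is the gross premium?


Gross = net * (1 + loading)
= 2188 * (1 + 0.5)
= 2188 * 1.5
= 3282.0


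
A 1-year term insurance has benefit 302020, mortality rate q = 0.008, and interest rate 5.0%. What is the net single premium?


NSP = benefit * q * v
v = 1/(1+i) = 0.952381
NSP = 302020 * 0.008 * 0.952381
= 2301.1048


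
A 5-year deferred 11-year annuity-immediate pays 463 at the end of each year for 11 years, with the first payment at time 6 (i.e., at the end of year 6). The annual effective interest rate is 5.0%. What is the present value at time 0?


PV at time 5 of the 11-year annuity-immediate:
a_n = 463 * (1-(1+0.05)^(-11))/0.05 = 3845.8698
Discount back 5 years to time 0:
PV = 3845.8698 * (1+0.05)^(-5)
= 3845.8698 * 0.783526
= 3013.3396


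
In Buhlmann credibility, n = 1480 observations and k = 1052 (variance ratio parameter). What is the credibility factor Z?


Z = n / (n + k)
= 1480 / (1480 + 1052)
= 1480 / 2532
= 0.5845


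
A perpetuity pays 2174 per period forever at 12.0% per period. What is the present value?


PV = PMT / i
= 2174 / 0.12
= 18116.6667


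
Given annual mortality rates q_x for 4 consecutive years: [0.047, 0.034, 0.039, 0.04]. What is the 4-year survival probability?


p_k = 1 - q_k for each year
Survival = product of (1 - q_k)
= 0.953 * 0.966 * 0.961 * 0.96
= 0.8493


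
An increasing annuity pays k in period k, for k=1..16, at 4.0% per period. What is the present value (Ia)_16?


(Ia)_n = sum_{k=1}^{n} k * v^k, v = 1/(1+i)
v = 0.961538
Sum computed term by term:
(Ia)_16 = 89.3964


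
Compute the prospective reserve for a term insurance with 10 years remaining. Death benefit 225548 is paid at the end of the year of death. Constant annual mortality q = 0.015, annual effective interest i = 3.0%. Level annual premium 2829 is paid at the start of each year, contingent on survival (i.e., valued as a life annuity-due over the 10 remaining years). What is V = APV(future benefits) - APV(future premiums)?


v = 1/(1+i) = 0.970874
APV(future benefits) per unit = sum_{k=0}^{9} k_p_x * q * v^(k+1) = 0.120093
APV(future benefits) = 225548 * 0.120093 = 27086.7968
Life annuity-due factor ä_{x:10} = sum_{k=0}^{9} k_p_x * v^k = 8.246405
APV(future premiums) = 2829 * 8.246405 = 23329.0784
V = 27086.7968 - 23329.0784
= 3757.7184


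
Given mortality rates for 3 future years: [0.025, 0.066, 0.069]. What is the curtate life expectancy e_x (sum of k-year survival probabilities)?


e_x = sum_{k=1}^{n} k_p_x
k_p_x values:
  1_p_x = 0.975
  2_p_x = 0.91065
  3_p_x = 0.847815
e_x = 2.7335


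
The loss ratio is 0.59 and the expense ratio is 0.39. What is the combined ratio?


Combined ratio = loss ratio + expense ratio
= 0.59 + 0.39
= 0.98


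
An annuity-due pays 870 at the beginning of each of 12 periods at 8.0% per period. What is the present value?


PV_due = PMT * (1-(1+i)^(-n))/i * (1+i)
PV_immediate = 6556.3879
PV_due = 6556.3879 * 1.08
= 7080.8989


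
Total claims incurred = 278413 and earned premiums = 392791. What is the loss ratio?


Loss ratio = claims / premiums
= 278413 / 392791
= 0.7088


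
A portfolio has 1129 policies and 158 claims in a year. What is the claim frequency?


frequency = claims / policies
= 158 / 1129
= 0.1399


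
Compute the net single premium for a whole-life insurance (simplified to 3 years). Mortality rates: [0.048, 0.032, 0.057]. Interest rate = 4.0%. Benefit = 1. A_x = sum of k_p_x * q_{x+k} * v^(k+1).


v = 0.961538
Year 0: k_p_x=1.0, q=0.048, term=0.046154
Year 1: k_p_x=0.952, q=0.032, term=0.028166
Year 2: k_p_x=0.921536, q=0.057, term=0.046697
A_x = 0.121


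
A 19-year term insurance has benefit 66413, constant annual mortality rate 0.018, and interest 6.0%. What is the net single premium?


NSP = benefit * sum_{k=0}^{n-1} k_p_x * q * v^(k+1)
With constant q=0.018, v=0.943396
Sum = 0.176758
NSP = 66413 * 0.176758
= 11739.0236


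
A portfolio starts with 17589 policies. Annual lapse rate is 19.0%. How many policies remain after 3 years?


remaining = initial * (1 - lapse)^years
= 17589 * (1 - 0.19)^3
= 17589 * 0.531441
= 9347.5157


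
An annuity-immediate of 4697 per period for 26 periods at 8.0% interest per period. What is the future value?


FV = PMT * ((1+i)^n - 1) / i
= 4697 * ((1.08)^26 - 1) / 0.08
= 4697 * (7.396353 - 1) / 0.08
= 375545.888


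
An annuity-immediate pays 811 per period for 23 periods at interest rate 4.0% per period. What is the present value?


PV = PMT * (1 - (1+i)^(-n)) / i
= 811 * (1 - (1+0.04)^(-23)) / 0.04
= 811 * (1 - 0.405726) / 0.04
= 811 * 14.856842
= 12048.8986


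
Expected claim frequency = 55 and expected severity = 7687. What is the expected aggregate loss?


E[S] = E[N] * E[X]
= 55 * 7687
= 422785


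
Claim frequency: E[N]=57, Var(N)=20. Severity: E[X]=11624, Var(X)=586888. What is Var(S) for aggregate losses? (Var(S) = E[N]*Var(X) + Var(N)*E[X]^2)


Var(S) = E[N]*Var(X) + Var(N)*E[X]^2
= 57*586888 + 20*11624^2
= 33452616 + 2702347520
= 2.7358e+09


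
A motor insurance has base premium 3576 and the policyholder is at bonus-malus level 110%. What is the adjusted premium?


adjusted = base * BM_level / 100
= 3576 * 110 / 100
= 3576 * 1.1
= 3933.6


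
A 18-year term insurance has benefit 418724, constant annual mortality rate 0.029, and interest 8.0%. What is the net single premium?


NSP = benefit * sum_{k=0}^{n-1} k_p_x * q * v^(k+1)
With constant q=0.029, v=0.925926
Sum = 0.226855
NSP = 418724 * 0.226855
= 94989.5021


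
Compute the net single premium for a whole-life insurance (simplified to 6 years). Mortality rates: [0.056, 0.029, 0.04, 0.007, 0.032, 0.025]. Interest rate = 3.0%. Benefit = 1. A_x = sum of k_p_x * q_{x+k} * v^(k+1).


v = 0.970874
Year 0: k_p_x=1.0, q=0.056, term=0.054369
Year 1: k_p_x=0.944, q=0.029, term=0.025805
Year 2: k_p_x=0.916624, q=0.04, term=0.033554
Year 3: k_p_x=0.879959, q=0.007, term=0.005473
Year 4: k_p_x=0.873799, q=0.032, term=0.02412
Year 5: k_p_x=0.845838, q=0.025, term=0.017709
A_x = 0.161


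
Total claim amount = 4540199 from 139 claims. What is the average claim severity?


severity = total / number
= 4540199 / 139
= 32663.3022


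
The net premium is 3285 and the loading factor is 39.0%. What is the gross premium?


Gross = net * (1 + loading)
= 3285 * (1 + 0.39)
= 3285 * 1.39
= 4566.15


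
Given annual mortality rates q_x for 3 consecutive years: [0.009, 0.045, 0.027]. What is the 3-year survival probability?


p_k = 1 - q_k for each year
Survival = product of (1 - q_k)
= 0.991 * 0.955 * 0.973
= 0.9209


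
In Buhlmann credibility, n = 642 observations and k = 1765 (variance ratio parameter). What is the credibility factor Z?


Z = n / (n + k)
= 642 / (642 + 1765)
= 642 / 2407
= 0.2667


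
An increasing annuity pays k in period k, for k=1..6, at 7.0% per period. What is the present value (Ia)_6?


(Ia)_n = sum_{k=1}^{n} k * v^k, v = 1/(1+i)
v = 0.934579
Sum computed term by term:
(Ia)_6 = 15.7449


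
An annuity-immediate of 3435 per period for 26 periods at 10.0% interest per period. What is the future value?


FV = PMT * ((1+i)^n - 1) / i
= 3435 * ((1.1)^26 - 1) / 0.1
= 3435 * (11.918177 - 1) / 0.1
= 375039.3641


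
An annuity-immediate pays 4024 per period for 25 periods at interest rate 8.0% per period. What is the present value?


PV = PMT * (1 - (1+i)^(-n)) / i
= 4024 * (1 - (1+0.08)^(-25)) / 0.08
= 4024 * (1 - 0.146018) / 0.08
= 4024 * 10.674776
= 42955.2994


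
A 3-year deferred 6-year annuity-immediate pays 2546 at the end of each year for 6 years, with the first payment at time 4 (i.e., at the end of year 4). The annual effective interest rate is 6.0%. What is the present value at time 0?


PV at time 3 of the 6-year annuity-immediate:
a_n = 2546 * (1-(1+0.06)^(-6))/0.06 = 12519.5077
Discount back 3 years to time 0:
PV = 12519.5077 * (1+0.06)^(-3)
= 12519.5077 * 0.839619
= 10511.6201


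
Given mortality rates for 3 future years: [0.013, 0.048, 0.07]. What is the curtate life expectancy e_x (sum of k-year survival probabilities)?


e_x = sum_{k=1}^{n} k_p_x
k_p_x values:
  1_p_x = 0.987
  2_p_x = 0.939624
  3_p_x = 0.87385
e_x = 2.8005


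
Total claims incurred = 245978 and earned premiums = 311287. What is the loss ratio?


Loss ratio = claims / premiums
= 245978 / 311287
= 0.7902


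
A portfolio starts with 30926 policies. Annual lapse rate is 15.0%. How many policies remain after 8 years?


remaining = initial * (1 - lapse)^years
= 30926 * (1 - 0.15)^8
= 30926 * 0.272491
= 8427.042


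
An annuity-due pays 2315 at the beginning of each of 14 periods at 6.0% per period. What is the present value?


PV_due = PMT * (1-(1+i)^(-n))/i * (1+i)
PV_immediate = 21517.8878
PV_due = 21517.8878 * 1.06
= 22808.9611


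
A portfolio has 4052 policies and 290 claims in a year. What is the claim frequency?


frequency = claims / policies
= 290 / 4052
= 0.0716


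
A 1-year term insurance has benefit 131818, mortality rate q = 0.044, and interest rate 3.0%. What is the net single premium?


NSP = benefit * q * v
v = 1/(1+i) = 0.970874
NSP = 131818 * 0.044 * 0.970874
= 5631.0602


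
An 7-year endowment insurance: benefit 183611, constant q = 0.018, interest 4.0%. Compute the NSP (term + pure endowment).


Term component = 18850.666
Pure endowment = 7_p_x * v^7 * benefit = 0.880604 * 0.759918 * 183611 = 122869.9652
NSP = 141720.6312


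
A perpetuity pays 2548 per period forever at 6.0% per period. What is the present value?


PV = PMT / i
= 2548 / 0.06
= 42466.6667


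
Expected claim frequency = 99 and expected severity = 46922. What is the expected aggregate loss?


E[S] = E[N] * E[X]
= 99 * 46922
= 4.6453e+06


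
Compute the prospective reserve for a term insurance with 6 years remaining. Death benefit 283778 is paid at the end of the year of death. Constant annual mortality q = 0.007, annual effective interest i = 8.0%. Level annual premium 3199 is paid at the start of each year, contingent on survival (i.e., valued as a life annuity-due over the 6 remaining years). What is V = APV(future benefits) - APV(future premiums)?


v = 1/(1+i) = 0.925926
APV(future benefits) per unit = sum_{k=0}^{5} k_p_x * q * v^(k+1) = 0.031849
APV(future benefits) = 283778 * 0.031849 = 9038.0695
Life annuity-due factor ä_{x:6} = sum_{k=0}^{5} k_p_x * v^k = 4.913859
APV(future premiums) = 3199 * 4.913859 = 15719.4342
V = 9038.0695 - 15719.4342
= -6681.3647


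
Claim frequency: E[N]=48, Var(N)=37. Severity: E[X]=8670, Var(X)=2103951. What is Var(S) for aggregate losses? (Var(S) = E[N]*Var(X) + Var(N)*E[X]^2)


Var(S) = E[N]*Var(X) + Var(N)*E[X]^2
= 48*2103951 + 37*8670^2
= 100989648 + 2781249300
= 2.8822e+09


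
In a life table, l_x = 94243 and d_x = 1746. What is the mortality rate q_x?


q_x = d_x / l_x
= 1746 / 94243
= 0.0185


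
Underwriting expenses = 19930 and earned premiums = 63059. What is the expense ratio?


Expense ratio = expenses / premiums
= 19930 / 63059
= 0.3161


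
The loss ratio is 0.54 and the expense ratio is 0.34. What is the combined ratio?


Combined ratio = loss ratio + expense ratio
= 0.54 + 0.34
= 0.88


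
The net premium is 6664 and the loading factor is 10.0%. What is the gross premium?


Gross = net * (1 + loading)
= 6664 * (1 + 0.1)
= 6664 * 1.1
= 7330.4


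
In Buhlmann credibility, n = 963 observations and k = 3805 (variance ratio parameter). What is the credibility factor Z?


Z = n / (n + k)
= 963 / (963 + 3805)
= 963 / 4768
= 0.202


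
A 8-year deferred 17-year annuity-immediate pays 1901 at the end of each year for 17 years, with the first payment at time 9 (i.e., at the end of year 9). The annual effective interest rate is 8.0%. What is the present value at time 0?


PV at time 8 of the 17-year annuity-immediate:
a_n = 1901 * (1-(1+0.08)^(-17))/0.08 = 17340.234
Discount back 8 years to time 0:
PV = 17340.234 * (1+0.08)^(-8)
= 17340.234 * 0.540269
= 9368.3889


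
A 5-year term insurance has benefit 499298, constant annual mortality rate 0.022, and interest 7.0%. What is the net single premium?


NSP = benefit * sum_{k=0}^{n-1} k_p_x * q * v^(k+1)
With constant q=0.022, v=0.934579
Sum = 0.086581
NSP = 499298 * 0.086581
= 43229.784


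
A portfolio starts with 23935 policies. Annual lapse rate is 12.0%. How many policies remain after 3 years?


remaining = initial * (1 - lapse)^years
= 23935 * (1 - 0.12)^3
= 23935 * 0.681472
= 16311.0323


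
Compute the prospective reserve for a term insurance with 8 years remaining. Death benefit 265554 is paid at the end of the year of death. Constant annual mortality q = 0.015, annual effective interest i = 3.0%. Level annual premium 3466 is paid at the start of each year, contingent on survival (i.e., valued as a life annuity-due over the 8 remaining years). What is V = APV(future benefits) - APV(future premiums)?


v = 1/(1+i) = 0.970874
APV(future benefits) per unit = sum_{k=0}^{7} k_p_x * q * v^(k+1) = 0.100164
APV(future benefits) = 265554 * 0.100164 = 26599.042
Life annuity-due factor ä_{x:8} = sum_{k=0}^{7} k_p_x * v^k = 6.877952
APV(future premiums) = 3466 * 6.877952 = 23838.9801
V = 26599.042 - 23838.9801
= 2760.0619


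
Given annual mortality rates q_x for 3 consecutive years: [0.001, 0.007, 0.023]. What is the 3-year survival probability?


p_k = 1 - q_k for each year
Survival = product of (1 - q_k)
= 0.999 * 0.993 * 0.977
= 0.9692


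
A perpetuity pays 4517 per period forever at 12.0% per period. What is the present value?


PV = PMT / i
= 4517 / 0.12
= 37641.6667


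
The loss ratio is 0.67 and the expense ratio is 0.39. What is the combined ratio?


Combined ratio = loss ratio + expense ratio
= 0.67 + 0.39
= 1.06


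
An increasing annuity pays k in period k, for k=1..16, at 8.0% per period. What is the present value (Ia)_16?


(Ia)_n = sum_{k=1}^{n} k * v^k, v = 1/(1+i)
v = 0.925926
Sum computed term by term:
(Ia)_16 = 61.1154


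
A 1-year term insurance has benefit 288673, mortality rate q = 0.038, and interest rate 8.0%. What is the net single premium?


NSP = benefit * q * v
v = 1/(1+i) = 0.925926
NSP = 288673 * 0.038 * 0.925926
= 10157.013


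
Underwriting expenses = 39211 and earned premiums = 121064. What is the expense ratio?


Expense ratio = expenses / premiums
= 39211 / 121064
= 0.3239


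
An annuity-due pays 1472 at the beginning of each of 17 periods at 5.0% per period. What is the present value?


PV_due = PMT * (1-(1+i)^(-n))/i * (1+i)
PV_immediate = 16595.4255
PV_due = 16595.4255 * 1.05
= 17425.1968


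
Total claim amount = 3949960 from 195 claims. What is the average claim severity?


severity = total / number
= 3949960 / 195
= 20256.2051


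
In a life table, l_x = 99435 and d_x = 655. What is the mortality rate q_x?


q_x = d_x / l_x
= 655 / 99435
= 0.0066


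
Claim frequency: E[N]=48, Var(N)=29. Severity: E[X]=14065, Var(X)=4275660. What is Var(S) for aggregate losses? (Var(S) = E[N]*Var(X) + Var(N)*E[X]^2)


Var(S) = E[N]*Var(X) + Var(N)*E[X]^2
= 48*4275660 + 29*14065^2
= 205231680 + 5736902525
= 5.9421e+09


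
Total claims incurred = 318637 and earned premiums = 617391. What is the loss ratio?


Loss ratio = claims / premiums
= 318637 / 617391
= 0.5161


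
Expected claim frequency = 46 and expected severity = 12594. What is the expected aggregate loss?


E[S] = E[N] * E[X]
= 46 * 12594
= 579324


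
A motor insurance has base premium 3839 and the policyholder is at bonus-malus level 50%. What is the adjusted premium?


adjusted = base * BM_level / 100
= 3839 * 50 / 100
= 3839 * 0.5
= 1919.5


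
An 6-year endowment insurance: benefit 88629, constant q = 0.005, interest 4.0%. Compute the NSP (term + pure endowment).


Term component = 2295.4961
Pure endowment = 6_p_x * v^6 * benefit = 0.970373 * 0.790315 * 88629 = 67969.5349
NSP = 70265.031


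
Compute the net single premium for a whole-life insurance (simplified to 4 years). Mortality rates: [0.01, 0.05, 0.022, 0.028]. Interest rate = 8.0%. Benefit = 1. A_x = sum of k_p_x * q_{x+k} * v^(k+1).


v = 0.925926
Year 0: k_p_x=1.0, q=0.01, term=0.009259
Year 1: k_p_x=0.99, q=0.05, term=0.042438
Year 2: k_p_x=0.9405, q=0.022, term=0.016425
Year 3: k_p_x=0.919809, q=0.028, term=0.01893
A_x = 0.0871


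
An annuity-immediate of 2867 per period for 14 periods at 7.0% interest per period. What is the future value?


FV = PMT * ((1+i)^n - 1) / i
= 2867 * ((1.07)^14 - 1) / 0.07
= 2867 * (2.578534 - 1) / 0.07
= 64652.2487


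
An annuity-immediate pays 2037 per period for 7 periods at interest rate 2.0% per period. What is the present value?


PV = PMT * (1 - (1+i)^(-n)) / i
= 2037 * (1 - (1+0.02)^(-7)) / 0.02
= 2037 * (1 - 0.87056) / 0.02
= 2037 * 6.471991
= 13183.4458


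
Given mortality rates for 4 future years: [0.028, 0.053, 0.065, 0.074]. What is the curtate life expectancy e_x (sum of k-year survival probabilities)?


e_x = sum_{k=1}^{n} k_p_x
k_p_x values:
  1_p_x = 0.972
  2_p_x = 0.920484
  3_p_x = 0.860653
  4_p_x = 0.796964
e_x = 3.5501


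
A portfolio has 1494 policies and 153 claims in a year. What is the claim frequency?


frequency = claims / policies
= 153 / 1494
= 0.1024


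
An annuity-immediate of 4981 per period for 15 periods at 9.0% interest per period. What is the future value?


FV = PMT * ((1+i)^n - 1) / i
= 4981 * ((1.09)^15 - 1) / 0.09
= 4981 * (3.642482 - 1) / 0.09
= 146246.7237


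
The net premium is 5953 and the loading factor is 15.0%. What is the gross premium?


Gross = net * (1 + loading)
= 5953 * (1 + 0.15)
= 5953 * 1.15
= 6845.95


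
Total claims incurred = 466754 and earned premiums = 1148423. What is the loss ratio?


Loss ratio = claims / premiums
= 466754 / 1148423
= 0.4064


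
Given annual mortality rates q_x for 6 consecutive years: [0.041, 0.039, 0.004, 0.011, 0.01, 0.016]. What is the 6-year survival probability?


p_k = 1 - q_k for each year
Survival = product of (1 - q_k)
= 0.959 * 0.961 * 0.996 * 0.989 * 0.99 * 0.984
= 0.8844


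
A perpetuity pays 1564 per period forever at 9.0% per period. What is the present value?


PV = PMT / i
= 1564 / 0.09
= 17377.7778


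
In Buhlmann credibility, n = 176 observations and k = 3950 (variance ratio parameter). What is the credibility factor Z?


Z = n / (n + k)
= 176 / (176 + 3950)
= 176 / 4126
= 0.0427


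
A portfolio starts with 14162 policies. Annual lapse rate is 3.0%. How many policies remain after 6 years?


remaining = initial * (1 - lapse)^years
= 14162 * (1 - 0.03)^6
= 14162 * 0.832972
= 11796.5495


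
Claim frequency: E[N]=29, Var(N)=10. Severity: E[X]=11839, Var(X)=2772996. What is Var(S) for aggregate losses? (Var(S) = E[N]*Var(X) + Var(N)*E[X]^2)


Var(S) = E[N]*Var(X) + Var(N)*E[X]^2
= 29*2772996 + 10*11839^2
= 80416884 + 1401619210
= 1.4820e+09


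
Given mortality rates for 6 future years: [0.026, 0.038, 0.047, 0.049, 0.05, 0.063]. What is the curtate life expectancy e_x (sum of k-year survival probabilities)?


e_x = sum_{k=1}^{n} k_p_x
k_p_x values:
  1_p_x = 0.974
  2_p_x = 0.936988
  3_p_x = 0.89295
  4_p_x = 0.849195
  5_p_x = 0.806735
  6_p_x = 0.755911
e_x = 5.2158


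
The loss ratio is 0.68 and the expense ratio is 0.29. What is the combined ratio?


Combined ratio = loss ratio + expense ratio
= 0.68 + 0.29
= 0.97


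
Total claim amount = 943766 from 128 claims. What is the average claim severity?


severity = total / number
= 943766 / 128
= 7373.1719


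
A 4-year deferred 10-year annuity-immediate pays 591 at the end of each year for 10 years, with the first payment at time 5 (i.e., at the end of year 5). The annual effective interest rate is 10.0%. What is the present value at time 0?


PV at time 4 of the 10-year annuity-immediate:
a_n = 591 * (1-(1+0.1)^(-10))/0.1 = 3631.4392
Discount back 4 years to time 0:
PV = 3631.4392 * (1+0.1)^(-4)
= 3631.4392 * 0.683013
= 2480.3218


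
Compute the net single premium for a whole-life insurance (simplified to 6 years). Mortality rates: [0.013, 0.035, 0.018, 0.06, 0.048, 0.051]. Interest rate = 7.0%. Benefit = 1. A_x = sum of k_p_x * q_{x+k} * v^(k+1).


v = 0.934579
Year 0: k_p_x=1.0, q=0.013, term=0.01215
Year 1: k_p_x=0.987, q=0.035, term=0.030173
Year 2: k_p_x=0.952455, q=0.018, term=0.013995
Year 3: k_p_x=0.935311, q=0.06, term=0.042813
Year 4: k_p_x=0.879192, q=0.048, term=0.030089
Year 5: k_p_x=0.836991, q=0.051, term=0.028444
A_x = 0.1577


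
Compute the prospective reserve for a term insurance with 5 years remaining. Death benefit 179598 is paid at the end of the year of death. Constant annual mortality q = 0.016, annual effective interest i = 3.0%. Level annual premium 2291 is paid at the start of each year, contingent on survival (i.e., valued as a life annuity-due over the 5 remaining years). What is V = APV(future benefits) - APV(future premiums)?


v = 1/(1+i) = 0.970874
APV(future benefits) per unit = sum_{k=0}^{4} k_p_x * q * v^(k+1) = 0.071035
APV(future benefits) = 179598 * 0.071035 = 12757.8105
Life annuity-due factor ä_{x:5} = sum_{k=0}^{4} k_p_x * v^k = 4.572902
APV(future premiums) = 2291 * 4.572902 = 10476.5184
V = 12757.8105 - 10476.5184
= 2281.292


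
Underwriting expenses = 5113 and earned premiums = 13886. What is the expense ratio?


Expense ratio = expenses / premiums
= 5113 / 13886
= 0.3682


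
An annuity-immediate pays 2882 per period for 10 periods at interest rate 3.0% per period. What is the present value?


PV = PMT * (1 - (1+i)^(-n)) / i
= 2882 * (1 - (1+0.03)^(-10)) / 0.03
= 2882 * (1 - 0.744094) / 0.03
= 2882 * 8.530203
= 24584.0446


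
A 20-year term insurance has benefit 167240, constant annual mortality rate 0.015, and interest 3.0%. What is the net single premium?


NSP = benefit * sum_{k=0}^{n-1} k_p_x * q * v^(k+1)
With constant q=0.015, v=0.970874
Sum = 0.196919
NSP = 167240 * 0.196919
= 32932.7936


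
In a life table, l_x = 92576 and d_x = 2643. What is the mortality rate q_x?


q_x = d_x / l_x
= 2643 / 92576
= 0.0285


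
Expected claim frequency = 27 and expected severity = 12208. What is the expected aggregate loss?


E[S] = E[N] * E[X]
= 27 * 12208
= 329616


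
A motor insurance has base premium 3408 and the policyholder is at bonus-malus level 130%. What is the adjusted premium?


adjusted = base * BM_level / 100
= 3408 * 130 / 100
= 3408 * 1.3
= 4430.4


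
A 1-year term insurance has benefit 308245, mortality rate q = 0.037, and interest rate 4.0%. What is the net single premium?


NSP = benefit * q * v
v = 1/(1+i) = 0.961538
NSP = 308245 * 0.037 * 0.961538
= 10966.4087


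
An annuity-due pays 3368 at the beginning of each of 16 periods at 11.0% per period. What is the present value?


PV_due = PMT * (1-(1+i)^(-n))/i * (1+i)
PV_immediate = 24853.0169
PV_due = 24853.0169 * 1.11
= 27586.8487


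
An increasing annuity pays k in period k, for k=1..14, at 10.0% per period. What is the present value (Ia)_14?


(Ia)_n = sum_{k=1}^{n} k * v^k, v = 1/(1+i)
v = 0.909091
Sum computed term by term:
(Ia)_14 = 44.1672


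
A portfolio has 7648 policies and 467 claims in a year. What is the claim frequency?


frequency = claims / policies
= 467 / 7648
= 0.0611


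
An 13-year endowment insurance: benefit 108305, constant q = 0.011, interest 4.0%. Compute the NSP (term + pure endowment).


Term component = 11209.535
Pure endowment = 13_p_x * v^13 * benefit = 0.866068 * 0.600574 * 108305 = 56333.5197
NSP = 67543.0547


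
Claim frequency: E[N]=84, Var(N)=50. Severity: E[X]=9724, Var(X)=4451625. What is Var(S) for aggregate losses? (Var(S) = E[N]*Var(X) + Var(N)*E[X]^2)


Var(S) = E[N]*Var(X) + Var(N)*E[X]^2
= 84*4451625 + 50*9724^2
= 373936500 + 4727808800
= 5.1017e+09


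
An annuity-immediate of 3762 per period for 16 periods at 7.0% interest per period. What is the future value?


FV = PMT * ((1+i)^n - 1) / i
= 3762 * ((1.07)^16 - 1) / 0.07
= 3762 * (2.952164 - 1) / 0.07
= 104914.8575


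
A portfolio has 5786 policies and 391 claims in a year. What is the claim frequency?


frequency = claims / policies
= 391 / 5786
= 0.0676


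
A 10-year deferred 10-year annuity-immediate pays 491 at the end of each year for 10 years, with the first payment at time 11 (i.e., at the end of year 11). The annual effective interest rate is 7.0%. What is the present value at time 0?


PV at time 10 of the 10-year annuity-immediate:
a_n = 491 * (1-(1+0.07)^(-10))/0.07 = 3448.5785
Discount back 10 years to time 0:
PV = 3448.5785 * (1+0.07)^(-10)
= 3448.5785 * 0.508349
= 1753.0825


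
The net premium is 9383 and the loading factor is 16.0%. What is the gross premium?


Gross = net * (1 + loading)
= 9383 * (1 + 0.16)
= 9383 * 1.16
= 10884.28


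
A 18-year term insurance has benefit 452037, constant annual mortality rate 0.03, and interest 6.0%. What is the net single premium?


NSP = benefit * sum_{k=0}^{n-1} k_p_x * q * v^(k+1)
With constant q=0.03, v=0.943396
Sum = 0.265839
NSP = 452037 * 0.265839
= 120169.2695


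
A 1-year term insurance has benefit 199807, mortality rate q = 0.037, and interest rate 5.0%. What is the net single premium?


NSP = benefit * q * v
v = 1/(1+i) = 0.952381
NSP = 199807 * 0.037 * 0.952381
= 7040.8181
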